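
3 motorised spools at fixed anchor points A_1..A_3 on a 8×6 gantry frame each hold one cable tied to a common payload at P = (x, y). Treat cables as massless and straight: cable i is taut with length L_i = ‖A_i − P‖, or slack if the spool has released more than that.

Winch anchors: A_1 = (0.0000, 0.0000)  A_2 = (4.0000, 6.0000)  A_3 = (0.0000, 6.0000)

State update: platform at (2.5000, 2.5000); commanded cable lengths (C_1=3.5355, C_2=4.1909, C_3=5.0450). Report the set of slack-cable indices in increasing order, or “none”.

cable 1: √((-2.5000)²+(-2.5000)²)=3.5355, C_1=3.5355: taut
cable 2: √((1.5000)²+(3.5000)²)=3.8079, C_2=4.1909: slack
cable 3: √((-2.5000)²+(3.5000)²)=4.3012, C_3=5.0450: slack

2, 3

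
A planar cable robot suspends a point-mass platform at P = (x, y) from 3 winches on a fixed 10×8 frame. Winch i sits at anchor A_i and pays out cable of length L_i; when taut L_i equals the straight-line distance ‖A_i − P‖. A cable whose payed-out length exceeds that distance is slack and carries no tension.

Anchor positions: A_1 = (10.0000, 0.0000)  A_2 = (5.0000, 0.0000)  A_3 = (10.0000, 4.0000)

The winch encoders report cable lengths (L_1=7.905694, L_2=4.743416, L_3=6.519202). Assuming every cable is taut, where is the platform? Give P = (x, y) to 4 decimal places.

(3.5000, 4.5000)

circle eqns → linear via eq_j − eq_1; set c_j = A_j·A_j − L_j²
c_1 = 100.0000+0.0000−62.5000 = 37.5000
10.0000·x + 0.0000·y = c_1−c_2 = 35.0000
0.0000·x − 8.0000·y = c_1−c_3 = -36.0000
solve first two rows → x=3.5000, y=4.5000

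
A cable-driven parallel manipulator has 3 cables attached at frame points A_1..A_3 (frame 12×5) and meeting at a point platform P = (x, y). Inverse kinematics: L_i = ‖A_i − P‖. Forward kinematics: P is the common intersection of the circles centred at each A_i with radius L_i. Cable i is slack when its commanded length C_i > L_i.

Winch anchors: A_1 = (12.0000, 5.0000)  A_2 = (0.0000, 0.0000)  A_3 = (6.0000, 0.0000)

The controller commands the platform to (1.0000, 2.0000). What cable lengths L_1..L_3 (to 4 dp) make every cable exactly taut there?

L_1: Δ = A_1−P = (11.0000, 3.0000) → ‖Δ‖ = √130.0000 = 11.4018
L_2: Δ = A_2−P = (-1.0000, -2.0000) → ‖Δ‖ = √5.0000 = 2.2361
L_3: Δ = A_3−P = (5.0000, -2.0000) → ‖Δ‖ = √29.0000 = 5.3852

(11.4018, 2.2361, 5.3852)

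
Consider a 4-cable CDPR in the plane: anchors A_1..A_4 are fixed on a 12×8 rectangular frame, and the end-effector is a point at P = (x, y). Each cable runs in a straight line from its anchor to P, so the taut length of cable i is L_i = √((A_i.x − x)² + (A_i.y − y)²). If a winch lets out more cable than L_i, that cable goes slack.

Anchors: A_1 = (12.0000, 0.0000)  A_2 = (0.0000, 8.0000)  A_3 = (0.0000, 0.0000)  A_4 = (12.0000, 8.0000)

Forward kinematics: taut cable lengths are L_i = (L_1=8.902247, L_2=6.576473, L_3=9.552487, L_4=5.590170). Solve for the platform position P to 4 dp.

each cable: (A_i−P)·(A_i−P) = L_i²; let c_i = ‖A_i‖²−L_i²
c_1 = 144.0000+0.0000−79.2500 = 64.7500
row 1: 24.0000x − 16.0000y = 44.0000  (c_2=20.7500)
row 2: 24.0000x + 0.0000y = 156.0000  (c_3=-91.2500)
row 3: 0.0000x − 16.0000y = -112.0000  (c_4=176.7500)
Cramer on rows 1–2 → x = 6.5000, y = 7.0000
check cable 4: ‖A_4−P‖² = 31.2500 ≈ L_4² = 31.2500 ✓

(6.5000, 7.0000)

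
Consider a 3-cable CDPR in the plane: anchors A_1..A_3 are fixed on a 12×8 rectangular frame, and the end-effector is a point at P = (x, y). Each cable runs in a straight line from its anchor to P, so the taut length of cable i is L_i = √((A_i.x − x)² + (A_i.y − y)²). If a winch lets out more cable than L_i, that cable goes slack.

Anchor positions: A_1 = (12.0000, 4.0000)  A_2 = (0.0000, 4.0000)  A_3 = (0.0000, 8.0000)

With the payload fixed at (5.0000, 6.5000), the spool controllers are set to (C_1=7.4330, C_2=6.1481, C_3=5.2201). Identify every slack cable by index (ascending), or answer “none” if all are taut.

cable 1: L_1 = ‖A_1−P‖ = 7.4330;  C_1 = 7.4330 → taut
cable 2: L_2 = ‖A_2−P‖ = 5.5902;  C_2 = 6.1481 → slack
cable 3: L_3 = ‖A_3−P‖ = 5.2202;  C_3 = 5.2201 → taut

2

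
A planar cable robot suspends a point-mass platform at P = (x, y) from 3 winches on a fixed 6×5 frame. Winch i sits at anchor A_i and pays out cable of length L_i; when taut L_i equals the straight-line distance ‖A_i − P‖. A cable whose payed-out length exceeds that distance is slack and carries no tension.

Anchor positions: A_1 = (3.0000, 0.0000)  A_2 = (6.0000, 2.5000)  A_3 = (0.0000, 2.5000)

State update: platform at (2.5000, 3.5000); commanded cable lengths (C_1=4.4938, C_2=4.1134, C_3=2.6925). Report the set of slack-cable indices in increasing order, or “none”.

cable 1: √((0.5000)²+(-3.5000)²)=3.5355, C_1=4.4938: slack
cable 2: √((3.5000)²+(-1.0000)²)=3.6401, C_2=4.1134: slack
cable 3: √((-2.5000)²+(-1.0000)²)=2.6926, C_3=2.6925: taut

1, 2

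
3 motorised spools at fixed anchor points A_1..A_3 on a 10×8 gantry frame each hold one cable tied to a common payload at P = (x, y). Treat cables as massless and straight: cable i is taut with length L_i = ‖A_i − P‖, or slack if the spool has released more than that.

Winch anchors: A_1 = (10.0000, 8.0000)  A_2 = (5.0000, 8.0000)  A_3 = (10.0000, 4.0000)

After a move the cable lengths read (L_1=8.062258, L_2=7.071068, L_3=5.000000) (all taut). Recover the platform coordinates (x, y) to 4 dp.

expand ‖A_i−P‖²=L_i² and subtract eq 1 (q_i ≔ ‖A_i‖²−L_i²)
q_1 = 100.0000+64.0000−65.0000 = 99.0000
eq1−eq2 → [10.0000  0.0000]·P = 60.0000
eq1−eq3 → [0.0000  8.0000]·P = 8.0000
2×2 solve → P = (6.0000, 1.0000)

(6.0000, 1.0000)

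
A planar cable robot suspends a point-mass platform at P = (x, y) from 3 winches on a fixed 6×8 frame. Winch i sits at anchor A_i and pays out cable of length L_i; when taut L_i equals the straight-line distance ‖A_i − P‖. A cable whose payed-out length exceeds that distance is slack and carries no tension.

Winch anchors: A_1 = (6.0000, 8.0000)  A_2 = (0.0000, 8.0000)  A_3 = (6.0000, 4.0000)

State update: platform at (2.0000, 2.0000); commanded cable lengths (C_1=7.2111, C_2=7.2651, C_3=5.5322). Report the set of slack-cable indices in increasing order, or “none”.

cable 1: L_1 = ‖A_1−P‖ = 7.2111;  C_1 = 7.2111 → taut
cable 2: L_2 = ‖A_2−P‖ = 6.3246;  C_2 = 7.2651 → slack
cable 3: L_3 = ‖A_3−P‖ = 4.4721;  C_3 = 5.5322 → slack

2, 3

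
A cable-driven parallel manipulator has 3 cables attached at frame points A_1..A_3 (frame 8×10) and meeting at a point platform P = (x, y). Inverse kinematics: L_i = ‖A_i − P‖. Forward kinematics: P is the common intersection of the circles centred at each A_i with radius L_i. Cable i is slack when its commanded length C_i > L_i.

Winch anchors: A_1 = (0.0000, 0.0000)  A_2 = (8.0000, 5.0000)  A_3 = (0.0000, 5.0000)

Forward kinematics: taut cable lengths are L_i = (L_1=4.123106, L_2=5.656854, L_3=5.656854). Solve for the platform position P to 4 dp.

(4.0000, 1.0000)

each cable: (A_i−P)·(A_i−P) = L_i²; let q_i = ‖A_i‖²−L_i²
q_1 = 0.0000+0.0000−17.0000 = -17.0000
row 1: -16.0000x − 10.0000y = -74.0000  (q_2=57.0000)
row 2: 0.0000x − 10.0000y = -10.0000  (q_3=-7.0000)
Cramer on rows 1–2 → x = 4.0000, y = 1.0000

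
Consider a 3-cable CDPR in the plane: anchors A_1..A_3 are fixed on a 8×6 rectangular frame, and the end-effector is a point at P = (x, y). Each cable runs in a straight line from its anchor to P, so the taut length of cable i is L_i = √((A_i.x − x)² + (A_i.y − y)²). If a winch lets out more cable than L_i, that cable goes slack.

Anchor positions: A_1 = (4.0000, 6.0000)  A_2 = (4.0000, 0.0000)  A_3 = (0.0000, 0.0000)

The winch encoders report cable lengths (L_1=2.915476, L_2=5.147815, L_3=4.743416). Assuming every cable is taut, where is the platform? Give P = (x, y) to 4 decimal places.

each cable: (A_i−P)·(A_i−P) = L_i²; let c_i = ‖A_i‖²−L_i²
c_1 = 16.0000+36.0000−8.5000 = 43.5000
row 1: 0.0000x + 12.0000y = 54.0000  (c_2=-10.5000)
row 2: 8.0000x + 12.0000y = 66.0000  (c_3=-22.5000)
Cramer on rows 1–2 → x = 1.5000, y = 4.5000

(1.5000, 4.5000)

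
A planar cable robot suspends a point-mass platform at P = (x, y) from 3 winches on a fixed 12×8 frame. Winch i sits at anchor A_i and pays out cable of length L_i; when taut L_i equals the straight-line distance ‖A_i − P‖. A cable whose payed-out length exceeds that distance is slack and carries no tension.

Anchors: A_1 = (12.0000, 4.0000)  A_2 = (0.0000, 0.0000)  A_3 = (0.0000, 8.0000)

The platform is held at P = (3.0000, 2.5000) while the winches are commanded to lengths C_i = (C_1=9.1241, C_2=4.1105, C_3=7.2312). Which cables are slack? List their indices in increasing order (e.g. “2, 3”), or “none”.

i=1: geometric 9.1241 vs commanded 9.1241 ⇒ taut
i=2: geometric 3.9051 vs commanded 4.1105 ⇒ slack
i=3: geometric 6.2650 vs commanded 7.2312 ⇒ slack

2, 3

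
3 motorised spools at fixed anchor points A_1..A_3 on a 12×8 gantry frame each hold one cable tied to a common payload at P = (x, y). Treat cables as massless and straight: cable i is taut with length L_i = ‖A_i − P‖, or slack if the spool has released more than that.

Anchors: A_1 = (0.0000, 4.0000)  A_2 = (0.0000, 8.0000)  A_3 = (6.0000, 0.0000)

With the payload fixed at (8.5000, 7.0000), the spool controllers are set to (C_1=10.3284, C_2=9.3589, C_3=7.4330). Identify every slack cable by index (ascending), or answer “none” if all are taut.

1, 2

cable 1: √((-8.5000)²+(-3.0000)²)=9.0139, C_1=10.3284: slack
cable 2: √((-8.5000)²+(1.0000)²)=8.5586, C_2=9.3589: slack
cable 3: √((-2.5000)²+(-7.0000)²)=7.4330, C_3=7.4330: taut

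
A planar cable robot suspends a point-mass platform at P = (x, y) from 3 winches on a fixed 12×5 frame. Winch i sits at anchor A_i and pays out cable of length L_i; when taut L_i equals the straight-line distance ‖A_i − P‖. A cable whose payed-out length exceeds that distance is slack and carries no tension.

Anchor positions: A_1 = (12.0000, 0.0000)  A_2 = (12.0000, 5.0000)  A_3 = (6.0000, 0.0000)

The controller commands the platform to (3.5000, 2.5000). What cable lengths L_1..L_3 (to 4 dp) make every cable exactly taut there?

(8.8600, 8.8600, 3.5355)

L_1 = √((12.0000−3.5000)² + (0.0000−2.5000)²) = 8.8600
L_2 = √((12.0000−3.5000)² + (5.0000−2.5000)²) = 8.8600
L_3 = √((6.0000−3.5000)² + (0.0000−2.5000)²) = 3.5355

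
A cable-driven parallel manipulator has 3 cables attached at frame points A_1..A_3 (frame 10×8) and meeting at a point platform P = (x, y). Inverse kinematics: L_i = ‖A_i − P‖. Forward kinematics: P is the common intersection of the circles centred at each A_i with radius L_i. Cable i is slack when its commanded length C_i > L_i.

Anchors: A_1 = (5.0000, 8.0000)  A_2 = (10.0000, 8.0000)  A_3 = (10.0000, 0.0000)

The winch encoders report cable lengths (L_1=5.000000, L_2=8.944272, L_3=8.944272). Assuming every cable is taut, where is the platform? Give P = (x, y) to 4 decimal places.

circle eqns → linear via eq_j − eq_1; set c_j = A_j·A_j − L_j²
c_1 = 25.0000+64.0000−25.0000 = 64.0000
-10.0000·x + 0.0000·y = c_1−c_2 = -20.0000
-10.0000·x + 16.0000·y = c_1−c_3 = 44.0000
solve first two rows → x=2.0000, y=4.0000

(2.0000, 4.0000)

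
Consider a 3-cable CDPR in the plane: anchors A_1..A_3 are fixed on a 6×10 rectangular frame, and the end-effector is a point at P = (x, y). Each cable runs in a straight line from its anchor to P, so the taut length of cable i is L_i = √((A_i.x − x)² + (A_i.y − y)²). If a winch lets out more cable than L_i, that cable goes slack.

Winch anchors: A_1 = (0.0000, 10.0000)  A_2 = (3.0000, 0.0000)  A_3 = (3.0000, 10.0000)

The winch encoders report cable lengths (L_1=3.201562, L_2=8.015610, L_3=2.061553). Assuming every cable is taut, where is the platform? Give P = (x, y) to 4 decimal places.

(2.5000, 8.0000)

each cable: (A_i−P)·(A_i−P) = L_i²; let c_i = ‖A_i‖²−L_i²
c_1 = 0.0000+100.0000−10.2500 = 89.7500
row 1: -6.0000x + 20.0000y = 145.0000  (c_2=-55.2500)
row 2: -6.0000x + 0.0000y = -15.0000  (c_3=104.7500)
Cramer on rows 1–2 → x = 2.5000, y = 8.0000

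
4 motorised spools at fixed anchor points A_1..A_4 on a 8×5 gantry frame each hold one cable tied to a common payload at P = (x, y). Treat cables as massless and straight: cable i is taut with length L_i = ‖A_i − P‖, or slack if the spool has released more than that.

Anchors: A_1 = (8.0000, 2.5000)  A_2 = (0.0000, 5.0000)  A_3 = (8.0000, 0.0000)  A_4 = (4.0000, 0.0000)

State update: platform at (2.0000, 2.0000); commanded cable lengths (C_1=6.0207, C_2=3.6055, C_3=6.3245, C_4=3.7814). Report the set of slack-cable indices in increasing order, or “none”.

cable 1: √((6.0000)²+(0.5000)²)=6.0208, C_1=6.0207: taut
cable 2: √((-2.0000)²+(3.0000)²)=3.6056, C_2=3.6055: taut
cable 3: √((6.0000)²+(-2.0000)²)=6.3246, C_3=6.3245: taut
cable 4: √((2.0000)²+(-2.0000)²)=2.8284, C_4=3.7814: slack

4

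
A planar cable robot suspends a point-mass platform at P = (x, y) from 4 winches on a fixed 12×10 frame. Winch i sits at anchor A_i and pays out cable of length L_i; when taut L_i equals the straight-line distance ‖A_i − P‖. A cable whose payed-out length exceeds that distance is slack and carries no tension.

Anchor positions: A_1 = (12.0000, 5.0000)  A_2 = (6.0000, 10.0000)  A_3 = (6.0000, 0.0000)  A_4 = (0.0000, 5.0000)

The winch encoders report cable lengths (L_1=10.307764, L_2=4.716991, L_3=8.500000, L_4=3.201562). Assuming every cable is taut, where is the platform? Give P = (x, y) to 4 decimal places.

(2.0000, 7.5000)

each cable: (A_i−P)·(A_i−P) = L_i²; let q_i = ‖A_i‖²−L_i²
q_1 = 144.0000+25.0000−106.2500 = 62.7500
row 1: 12.0000x − 10.0000y = -51.0000  (q_2=113.7500)
row 2: 12.0000x + 10.0000y = 99.0000  (q_3=-36.2500)
row 3: 24.0000x + 0.0000y = 48.0000  (q_4=14.7500)
Cramer on rows 1–2 → x = 2.0000, y = 7.5000
check cable 4: ‖A_4−P‖² = 10.2500 ≈ L_4² = 10.2500 ✓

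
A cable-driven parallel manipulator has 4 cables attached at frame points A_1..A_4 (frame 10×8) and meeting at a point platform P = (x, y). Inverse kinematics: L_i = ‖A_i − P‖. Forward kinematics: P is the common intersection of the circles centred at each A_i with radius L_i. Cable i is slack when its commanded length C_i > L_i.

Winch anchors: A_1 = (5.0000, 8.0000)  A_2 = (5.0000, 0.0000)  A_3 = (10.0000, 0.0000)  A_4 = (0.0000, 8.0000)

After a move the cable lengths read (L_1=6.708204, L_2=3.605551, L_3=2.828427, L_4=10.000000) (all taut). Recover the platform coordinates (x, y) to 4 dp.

each cable: (A_i−P)·(A_i−P) = L_i²; let q_i = ‖A_i‖²−L_i²
q_1 = 25.0000+64.0000−45.0000 = 44.0000
row 1: 0.0000x + 16.0000y = 32.0000  (q_2=12.0000)
row 2: -10.0000x + 16.0000y = -48.0000  (q_3=92.0000)
row 3: 10.0000x + 0.0000y = 80.0000  (q_4=-36.0000)
Cramer on rows 1–2 → x = 8.0000, y = 2.0000
check cable 4: ‖A_4−P‖² = 100.0000 ≈ L_4² = 100.0000 ✓

(8.0000, 2.0000)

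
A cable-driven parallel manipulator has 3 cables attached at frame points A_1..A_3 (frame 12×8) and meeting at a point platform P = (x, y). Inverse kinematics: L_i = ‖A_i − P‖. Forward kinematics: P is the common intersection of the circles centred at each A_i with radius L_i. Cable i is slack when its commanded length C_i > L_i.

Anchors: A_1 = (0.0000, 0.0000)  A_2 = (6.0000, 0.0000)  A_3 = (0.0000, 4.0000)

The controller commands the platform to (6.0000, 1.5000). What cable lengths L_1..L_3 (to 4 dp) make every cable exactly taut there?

(6.1847, 1.5000, 6.5000)

L_1 = √((0.0000−6.0000)² + (0.0000−1.5000)²) = 6.1847
L_2 = √((6.0000−6.0000)² + (0.0000−1.5000)²) = 1.5000
L_3 = √((0.0000−6.0000)² + (4.0000−1.5000)²) = 6.5000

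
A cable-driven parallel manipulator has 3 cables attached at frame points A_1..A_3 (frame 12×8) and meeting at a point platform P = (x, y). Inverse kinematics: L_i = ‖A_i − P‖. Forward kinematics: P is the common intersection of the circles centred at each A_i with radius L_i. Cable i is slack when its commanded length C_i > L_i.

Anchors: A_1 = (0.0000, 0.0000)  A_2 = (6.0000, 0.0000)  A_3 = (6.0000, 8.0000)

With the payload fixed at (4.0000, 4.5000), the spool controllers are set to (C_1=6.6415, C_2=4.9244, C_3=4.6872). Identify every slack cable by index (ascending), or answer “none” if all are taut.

1, 3

cable 1: L_1 = ‖A_1−P‖ = 6.0208;  C_1 = 6.6415 → slack
cable 2: L_2 = ‖A_2−P‖ = 4.9244;  C_2 = 4.9244 → taut
cable 3: L_3 = ‖A_3−P‖ = 4.0311;  C_3 = 4.6872 → slack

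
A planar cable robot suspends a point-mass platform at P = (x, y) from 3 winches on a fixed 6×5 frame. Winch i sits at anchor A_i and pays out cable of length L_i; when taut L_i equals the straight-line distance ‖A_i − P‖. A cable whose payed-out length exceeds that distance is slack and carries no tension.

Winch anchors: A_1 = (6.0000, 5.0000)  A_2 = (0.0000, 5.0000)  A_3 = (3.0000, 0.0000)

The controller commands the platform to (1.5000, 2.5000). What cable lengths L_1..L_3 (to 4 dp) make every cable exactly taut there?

(5.1478, 2.9155, 2.9155)

L_1: Δ = A_1−P = (4.5000, 2.5000) → ‖Δ‖ = √26.5000 = 5.1478
L_2: Δ = A_2−P = (-1.5000, 2.5000) → ‖Δ‖ = √8.5000 = 2.9155
L_3: Δ = A_3−P = (1.5000, -2.5000) → ‖Δ‖ = √8.5000 = 2.9155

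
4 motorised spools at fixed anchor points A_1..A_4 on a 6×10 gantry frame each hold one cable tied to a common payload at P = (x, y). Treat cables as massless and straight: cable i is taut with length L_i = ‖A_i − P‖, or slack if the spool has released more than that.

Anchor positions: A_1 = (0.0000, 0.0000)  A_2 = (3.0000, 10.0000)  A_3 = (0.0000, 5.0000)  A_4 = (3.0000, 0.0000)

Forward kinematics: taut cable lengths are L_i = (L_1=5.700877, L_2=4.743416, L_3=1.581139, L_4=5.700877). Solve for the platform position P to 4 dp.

circle eqns → linear via eq_j − eq_1; set k_j = A_j·A_j − L_j²
k_1 = 0.0000+0.0000−32.5000 = -32.5000
-6.0000·x − 20.0000·y = k_1−k_2 = -119.0000
0.0000·x − 10.0000·y = k_1−k_3 = -55.0000
-6.0000·x + 0.0000·y = k_1−k_4 = -9.0000
solve first two rows → x=1.5000, y=5.5000
check cable 4: ‖A_4−P‖² = 32.5000 ≈ L_4² = 32.5000 ✓

(1.5000, 5.5000)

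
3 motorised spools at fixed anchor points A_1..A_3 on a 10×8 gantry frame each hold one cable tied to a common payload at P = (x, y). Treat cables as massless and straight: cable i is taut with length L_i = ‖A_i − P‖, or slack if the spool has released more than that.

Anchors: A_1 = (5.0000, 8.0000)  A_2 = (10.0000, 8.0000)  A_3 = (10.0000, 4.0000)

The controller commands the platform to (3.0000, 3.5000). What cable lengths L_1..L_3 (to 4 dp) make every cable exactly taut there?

cable 1: Δx=2.0000, Δy=4.5000; L_1 = √(Δx²+Δy²) = 4.9244
cable 2: Δx=7.0000, Δy=4.5000; L_2 = √(Δx²+Δy²) = 8.3217
cable 3: Δx=7.0000, Δy=0.5000; L_3 = √(Δx²+Δy²) = 7.0178

(4.9244, 8.3217, 7.0178)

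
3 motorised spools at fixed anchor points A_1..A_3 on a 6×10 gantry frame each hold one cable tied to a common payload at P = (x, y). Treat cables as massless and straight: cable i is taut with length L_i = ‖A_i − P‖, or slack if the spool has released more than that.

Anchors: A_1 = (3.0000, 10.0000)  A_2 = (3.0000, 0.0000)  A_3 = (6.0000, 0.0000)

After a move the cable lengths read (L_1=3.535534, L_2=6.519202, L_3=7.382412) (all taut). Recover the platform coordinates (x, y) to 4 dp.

each cable: (A_i−P)·(A_i−P) = L_i²; let k_i = ‖A_i‖²−L_i²
k_1 = 9.0000+100.0000−12.5000 = 96.5000
row 1: 0.0000x + 20.0000y = 130.0000  (k_2=-33.5000)
row 2: -6.0000x + 20.0000y = 115.0000  (k_3=-18.5000)
Cramer on rows 1–2 → x = 2.5000, y = 6.5000

(2.5000, 6.5000)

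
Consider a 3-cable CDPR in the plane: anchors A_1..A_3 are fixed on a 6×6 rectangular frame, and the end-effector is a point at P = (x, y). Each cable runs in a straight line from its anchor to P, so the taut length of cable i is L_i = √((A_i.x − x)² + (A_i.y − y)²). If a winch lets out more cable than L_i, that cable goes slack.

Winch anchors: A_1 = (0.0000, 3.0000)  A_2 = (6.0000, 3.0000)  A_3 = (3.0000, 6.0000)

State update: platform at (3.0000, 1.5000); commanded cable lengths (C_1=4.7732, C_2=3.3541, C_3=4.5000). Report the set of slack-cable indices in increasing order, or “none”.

i=1: geometric 3.3541 vs commanded 4.7732 ⇒ slack
i=2: geometric 3.3541 vs commanded 3.3541 ⇒ taut
i=3: geometric 4.5000 vs commanded 4.5000 ⇒ taut

1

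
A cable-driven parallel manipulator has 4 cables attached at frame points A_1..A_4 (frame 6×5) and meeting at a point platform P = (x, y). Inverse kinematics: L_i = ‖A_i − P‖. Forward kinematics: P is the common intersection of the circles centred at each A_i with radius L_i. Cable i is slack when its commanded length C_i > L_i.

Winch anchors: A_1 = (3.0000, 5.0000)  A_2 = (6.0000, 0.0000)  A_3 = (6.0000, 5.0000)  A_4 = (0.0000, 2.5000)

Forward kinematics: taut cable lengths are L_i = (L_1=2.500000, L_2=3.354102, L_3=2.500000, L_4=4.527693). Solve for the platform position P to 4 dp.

each cable: (A_i−P)·(A_i−P) = L_i²; let q_i = ‖A_i‖²−L_i²
q_1 = 9.0000+25.0000−6.2500 = 27.7500
row 1: -6.0000x + 10.0000y = 3.0000  (q_2=24.7500)
row 2: -6.0000x + 0.0000y = -27.0000  (q_3=54.7500)
row 3: 6.0000x + 5.0000y = 42.0000  (q_4=-14.2500)
Cramer on rows 1–2 → x = 4.5000, y = 3.0000
check cable 4: ‖A_4−P‖² = 20.5000 ≈ L_4² = 20.5000 ✓

(4.5000, 3.0000)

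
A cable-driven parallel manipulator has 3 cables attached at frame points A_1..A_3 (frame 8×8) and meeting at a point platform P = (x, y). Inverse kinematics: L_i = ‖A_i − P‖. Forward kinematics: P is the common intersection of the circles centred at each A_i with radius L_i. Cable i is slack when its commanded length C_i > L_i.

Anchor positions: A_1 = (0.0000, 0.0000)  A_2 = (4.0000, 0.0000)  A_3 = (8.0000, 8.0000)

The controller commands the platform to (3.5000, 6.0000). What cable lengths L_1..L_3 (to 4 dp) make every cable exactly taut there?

(6.9462, 6.0208, 4.9244)

cable 1: Δx=-3.5000, Δy=-6.0000; L_1 = √(Δx²+Δy²) = 6.9462
cable 2: Δx=0.5000, Δy=-6.0000; L_2 = √(Δx²+Δy²) = 6.0208
cable 3: Δx=4.5000, Δy=2.0000; L_3 = √(Δx²+Δy²) = 4.9244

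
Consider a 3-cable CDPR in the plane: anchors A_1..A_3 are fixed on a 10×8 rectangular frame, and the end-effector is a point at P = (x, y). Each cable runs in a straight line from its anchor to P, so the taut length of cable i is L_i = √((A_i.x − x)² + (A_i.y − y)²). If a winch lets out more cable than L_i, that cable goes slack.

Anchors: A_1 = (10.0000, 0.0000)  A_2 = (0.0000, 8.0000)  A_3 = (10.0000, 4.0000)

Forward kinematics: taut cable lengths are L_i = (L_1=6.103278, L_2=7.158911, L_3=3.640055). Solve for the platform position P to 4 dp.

circle eqns → linear via eq_j − eq_1; set q_j = A_j·A_j − L_j²
q_1 = 100.0000+0.0000−37.2500 = 62.7500
20.0000·x − 16.0000·y = q_1−q_2 = 50.0000
0.0000·x − 8.0000·y = q_1−q_3 = -40.0000
solve first two rows → x=6.5000, y=5.0000

(6.5000, 5.0000)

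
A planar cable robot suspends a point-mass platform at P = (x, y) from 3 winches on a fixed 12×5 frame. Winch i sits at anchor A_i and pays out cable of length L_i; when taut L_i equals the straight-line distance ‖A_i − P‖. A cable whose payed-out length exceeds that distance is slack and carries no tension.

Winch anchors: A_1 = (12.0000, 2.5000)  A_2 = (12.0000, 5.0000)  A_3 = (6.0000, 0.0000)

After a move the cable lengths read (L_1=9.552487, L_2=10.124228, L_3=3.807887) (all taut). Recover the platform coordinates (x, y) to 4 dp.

(2.5000, 1.5000)

each cable: (A_i−P)·(A_i−P) = L_i²; let c_i = ‖A_i‖²−L_i²
c_1 = 144.0000+6.2500−91.2500 = 59.0000
row 1: 0.0000x − 5.0000y = -7.5000  (c_2=66.5000)
row 2: 12.0000x + 5.0000y = 37.5000  (c_3=21.5000)
Cramer on rows 1–2 → x = 2.5000, y = 1.5000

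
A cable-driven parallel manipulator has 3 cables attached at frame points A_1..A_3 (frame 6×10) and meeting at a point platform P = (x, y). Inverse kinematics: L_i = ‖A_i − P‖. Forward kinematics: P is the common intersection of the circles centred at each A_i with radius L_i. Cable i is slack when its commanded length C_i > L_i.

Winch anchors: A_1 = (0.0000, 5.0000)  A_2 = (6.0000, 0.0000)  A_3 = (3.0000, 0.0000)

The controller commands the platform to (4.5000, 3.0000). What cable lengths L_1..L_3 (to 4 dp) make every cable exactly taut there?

cable 1: Δx=-4.5000, Δy=2.0000; L_1 = √(Δx²+Δy²) = 4.9244
cable 2: Δx=1.5000, Δy=-3.0000; L_2 = √(Δx²+Δy²) = 3.3541
cable 3: Δx=-1.5000, Δy=-3.0000; L_3 = √(Δx²+Δy²) = 3.3541

(4.9244, 3.3541, 3.3541)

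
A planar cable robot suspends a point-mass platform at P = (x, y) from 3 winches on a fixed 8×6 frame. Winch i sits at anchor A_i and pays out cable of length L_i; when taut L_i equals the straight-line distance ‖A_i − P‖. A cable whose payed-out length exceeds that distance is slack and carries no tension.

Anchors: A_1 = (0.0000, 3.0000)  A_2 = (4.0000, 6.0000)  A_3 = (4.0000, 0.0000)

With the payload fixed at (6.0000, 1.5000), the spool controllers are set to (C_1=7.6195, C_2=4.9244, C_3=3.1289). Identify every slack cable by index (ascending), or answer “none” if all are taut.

1, 3

i=1: geometric 6.1847 vs commanded 7.6195 ⇒ slack
i=2: geometric 4.9244 vs commanded 4.9244 ⇒ taut
i=3: geometric 2.5000 vs commanded 3.1289 ⇒ slack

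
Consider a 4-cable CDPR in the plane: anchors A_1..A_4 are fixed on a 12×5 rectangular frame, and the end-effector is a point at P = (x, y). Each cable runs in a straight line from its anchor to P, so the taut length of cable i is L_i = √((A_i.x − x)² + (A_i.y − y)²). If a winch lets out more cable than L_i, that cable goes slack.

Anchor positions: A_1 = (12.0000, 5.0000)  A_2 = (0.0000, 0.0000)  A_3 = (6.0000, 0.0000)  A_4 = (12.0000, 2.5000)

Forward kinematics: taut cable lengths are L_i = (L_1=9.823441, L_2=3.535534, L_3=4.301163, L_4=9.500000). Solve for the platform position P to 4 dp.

(2.5000, 2.5000)

expand ‖A_i−P‖²=L_i² and subtract eq 1 (c_i ≔ ‖A_i‖²−L_i²)
c_1 = 144.0000+25.0000−96.5000 = 72.5000
eq1−eq2 → [24.0000  10.0000]·P = 85.0000
eq1−eq3 → [12.0000  10.0000]·P = 55.0000
eq1−eq4 → [0.0000  5.0000]·P = 12.5000
2×2 solve → P = (2.5000, 2.5000)
check cable 4: ‖A_4−P‖² = 90.2500 ≈ L_4² = 90.2500 ✓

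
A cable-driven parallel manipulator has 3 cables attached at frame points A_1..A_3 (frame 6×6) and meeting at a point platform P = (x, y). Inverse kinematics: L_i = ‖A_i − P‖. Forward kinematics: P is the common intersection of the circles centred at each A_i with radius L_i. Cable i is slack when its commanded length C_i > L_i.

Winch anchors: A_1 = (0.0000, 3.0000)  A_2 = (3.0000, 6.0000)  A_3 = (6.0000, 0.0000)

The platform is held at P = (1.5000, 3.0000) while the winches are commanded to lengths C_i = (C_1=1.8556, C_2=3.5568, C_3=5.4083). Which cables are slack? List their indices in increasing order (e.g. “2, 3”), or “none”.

1, 2

i=1: geometric 1.5000 vs commanded 1.8556 ⇒ slack
i=2: geometric 3.3541 vs commanded 3.5568 ⇒ slack
i=3: geometric 5.4083 vs commanded 5.4083 ⇒ taut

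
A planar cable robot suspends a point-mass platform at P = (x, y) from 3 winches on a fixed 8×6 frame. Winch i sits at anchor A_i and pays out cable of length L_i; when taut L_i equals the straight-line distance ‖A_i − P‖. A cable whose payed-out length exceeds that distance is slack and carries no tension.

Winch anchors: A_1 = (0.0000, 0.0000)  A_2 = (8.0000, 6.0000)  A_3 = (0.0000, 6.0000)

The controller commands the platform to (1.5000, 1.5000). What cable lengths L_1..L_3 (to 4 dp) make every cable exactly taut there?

(2.1213, 7.9057, 4.7434)

L_1 = √((0.0000−1.5000)² + (0.0000−1.5000)²) = 2.1213
L_2 = √((8.0000−1.5000)² + (6.0000−1.5000)²) = 7.9057
L_3 = √((0.0000−1.5000)² + (6.0000−1.5000)²) = 4.7434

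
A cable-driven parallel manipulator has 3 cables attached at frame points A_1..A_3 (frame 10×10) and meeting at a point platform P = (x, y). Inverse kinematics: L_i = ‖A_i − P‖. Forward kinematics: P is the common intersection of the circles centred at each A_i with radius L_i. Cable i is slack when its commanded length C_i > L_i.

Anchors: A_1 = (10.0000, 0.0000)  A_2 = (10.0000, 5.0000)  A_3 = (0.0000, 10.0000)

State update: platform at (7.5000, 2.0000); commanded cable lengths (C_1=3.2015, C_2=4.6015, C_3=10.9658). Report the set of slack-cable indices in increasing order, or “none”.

2

cable 1: √((2.5000)²+(-2.0000)²)=3.2016, C_1=3.2015: taut
cable 2: √((2.5000)²+(3.0000)²)=3.9051, C_2=4.6015: slack
cable 3: √((-7.5000)²+(8.0000)²)=10.9659, C_3=10.9658: taut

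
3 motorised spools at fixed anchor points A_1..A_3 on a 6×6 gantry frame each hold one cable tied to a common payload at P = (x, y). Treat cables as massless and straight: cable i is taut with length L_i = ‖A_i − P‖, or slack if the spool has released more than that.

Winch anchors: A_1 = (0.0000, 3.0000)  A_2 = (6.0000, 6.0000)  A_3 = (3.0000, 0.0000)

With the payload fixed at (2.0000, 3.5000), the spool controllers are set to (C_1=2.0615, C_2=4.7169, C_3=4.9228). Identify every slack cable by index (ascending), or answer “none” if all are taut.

i=1: geometric 2.0616 vs commanded 2.0615 ⇒ taut
i=2: geometric 4.7170 vs commanded 4.7169 ⇒ taut
i=3: geometric 3.6401 vs commanded 4.9228 ⇒ slack

3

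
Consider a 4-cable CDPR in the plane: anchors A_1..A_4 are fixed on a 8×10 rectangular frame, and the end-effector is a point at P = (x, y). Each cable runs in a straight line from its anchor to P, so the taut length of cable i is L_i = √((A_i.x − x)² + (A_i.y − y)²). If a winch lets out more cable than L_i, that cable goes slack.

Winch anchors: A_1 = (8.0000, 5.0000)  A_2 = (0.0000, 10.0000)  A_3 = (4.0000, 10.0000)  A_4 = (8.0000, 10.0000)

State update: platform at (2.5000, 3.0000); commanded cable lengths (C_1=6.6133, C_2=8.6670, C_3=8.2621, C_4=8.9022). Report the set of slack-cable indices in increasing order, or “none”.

1, 2, 3

cable 1: √((5.5000)²+(2.0000)²)=5.8523, C_1=6.6133: slack
cable 2: √((-2.5000)²+(7.0000)²)=7.4330, C_2=8.6670: slack
cable 3: √((1.5000)²+(7.0000)²)=7.1589, C_3=8.2621: slack
cable 4: √((5.5000)²+(7.0000)²)=8.9022, C_4=8.9022: taut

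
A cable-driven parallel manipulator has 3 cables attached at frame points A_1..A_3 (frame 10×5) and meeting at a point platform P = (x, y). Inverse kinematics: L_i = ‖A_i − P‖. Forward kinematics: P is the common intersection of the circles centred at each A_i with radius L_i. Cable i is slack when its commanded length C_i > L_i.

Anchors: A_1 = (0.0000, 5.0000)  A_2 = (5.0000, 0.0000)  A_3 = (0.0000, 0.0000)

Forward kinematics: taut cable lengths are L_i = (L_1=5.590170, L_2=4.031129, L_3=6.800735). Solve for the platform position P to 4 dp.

(5.5000, 4.0000)

each cable: (A_i−P)·(A_i−P) = L_i²; let c_i = ‖A_i‖²−L_i²
c_1 = 0.0000+25.0000−31.2500 = -6.2500
row 1: -10.0000x + 10.0000y = -15.0000  (c_2=8.7500)
row 2: 0.0000x + 10.0000y = 40.0000  (c_3=-46.2500)
Cramer on rows 1–2 → x = 5.5000, y = 4.0000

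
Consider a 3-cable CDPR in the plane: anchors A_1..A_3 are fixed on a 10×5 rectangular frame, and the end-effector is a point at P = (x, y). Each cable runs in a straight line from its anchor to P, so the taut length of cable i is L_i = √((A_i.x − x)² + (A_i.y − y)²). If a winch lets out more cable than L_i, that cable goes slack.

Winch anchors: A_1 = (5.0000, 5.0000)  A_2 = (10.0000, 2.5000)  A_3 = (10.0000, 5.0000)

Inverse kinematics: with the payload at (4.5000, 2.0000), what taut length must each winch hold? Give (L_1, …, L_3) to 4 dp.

L_1 = √((5.0000−4.5000)² + (5.0000−2.0000)²) = 3.0414
L_2 = √((10.0000−4.5000)² + (2.5000−2.0000)²) = 5.5227
L_3 = √((10.0000−4.5000)² + (5.0000−2.0000)²) = 6.2650

(3.0414, 5.5227, 6.2650)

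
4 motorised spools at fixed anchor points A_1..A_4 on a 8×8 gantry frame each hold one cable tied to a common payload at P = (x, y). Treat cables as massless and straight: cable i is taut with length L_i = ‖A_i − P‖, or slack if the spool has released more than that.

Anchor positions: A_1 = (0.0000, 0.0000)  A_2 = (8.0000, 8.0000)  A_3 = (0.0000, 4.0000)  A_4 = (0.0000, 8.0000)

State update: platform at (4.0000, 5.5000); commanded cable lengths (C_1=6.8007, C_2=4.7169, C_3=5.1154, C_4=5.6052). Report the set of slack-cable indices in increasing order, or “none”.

cable 1: L_1 = ‖A_1−P‖ = 6.8007;  C_1 = 6.8007 → taut
cable 2: L_2 = ‖A_2−P‖ = 4.7170;  C_2 = 4.7169 → taut
cable 3: L_3 = ‖A_3−P‖ = 4.2720;  C_3 = 5.1154 → slack
cable 4: L_4 = ‖A_4−P‖ = 4.7170;  C_4 = 5.6052 → slack

3, 4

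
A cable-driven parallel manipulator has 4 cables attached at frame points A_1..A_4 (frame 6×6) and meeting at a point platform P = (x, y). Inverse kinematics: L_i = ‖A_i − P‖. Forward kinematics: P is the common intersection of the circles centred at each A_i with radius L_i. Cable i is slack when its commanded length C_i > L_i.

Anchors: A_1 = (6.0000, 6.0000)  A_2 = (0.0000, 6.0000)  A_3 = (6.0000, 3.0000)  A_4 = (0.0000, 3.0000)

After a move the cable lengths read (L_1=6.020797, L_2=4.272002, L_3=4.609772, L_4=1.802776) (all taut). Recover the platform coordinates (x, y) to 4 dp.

expand ‖A_i−P‖²=L_i² and subtract eq 1 (k_i ≔ ‖A_i‖²−L_i²)
k_1 = 36.0000+36.0000−36.2500 = 35.7500
eq1−eq2 → [12.0000  0.0000]·P = 18.0000
eq1−eq3 → [0.0000  6.0000]·P = 12.0000
eq1−eq4 → [12.0000  6.0000]·P = 30.0000
2×2 solve → P = (1.5000, 2.0000)
check cable 4: ‖A_4−P‖² = 3.2500 ≈ L_4² = 3.2500 ✓

(1.5000, 2.0000)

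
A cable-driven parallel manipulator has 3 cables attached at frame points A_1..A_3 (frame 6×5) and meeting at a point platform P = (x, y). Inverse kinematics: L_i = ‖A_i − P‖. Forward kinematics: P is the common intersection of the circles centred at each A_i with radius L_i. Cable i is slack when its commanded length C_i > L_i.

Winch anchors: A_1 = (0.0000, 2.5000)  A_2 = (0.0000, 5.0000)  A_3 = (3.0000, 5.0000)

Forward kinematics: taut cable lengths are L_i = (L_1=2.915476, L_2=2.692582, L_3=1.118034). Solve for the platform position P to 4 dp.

(2.5000, 4.0000)

expand ‖A_i−P‖²=L_i² and subtract eq 1 (q_i ≔ ‖A_i‖²−L_i²)
q_1 = 0.0000+6.2500−8.5000 = -2.2500
eq1−eq2 → [0.0000  -5.0000]·P = -20.0000
eq1−eq3 → [-6.0000  -5.0000]·P = -35.0000
2×2 solve → P = (2.5000, 4.0000)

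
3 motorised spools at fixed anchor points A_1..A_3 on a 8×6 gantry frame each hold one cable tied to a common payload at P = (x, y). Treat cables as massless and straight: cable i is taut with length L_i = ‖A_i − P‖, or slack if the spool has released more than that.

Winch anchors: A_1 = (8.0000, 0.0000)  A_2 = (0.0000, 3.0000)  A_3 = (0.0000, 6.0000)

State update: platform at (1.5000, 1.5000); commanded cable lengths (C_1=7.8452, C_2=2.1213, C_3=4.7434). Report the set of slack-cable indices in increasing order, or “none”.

i=1: geometric 6.6708 vs commanded 7.8452 ⇒ slack
i=2: geometric 2.1213 vs commanded 2.1213 ⇒ taut
i=3: geometric 4.7434 vs commanded 4.7434 ⇒ taut

1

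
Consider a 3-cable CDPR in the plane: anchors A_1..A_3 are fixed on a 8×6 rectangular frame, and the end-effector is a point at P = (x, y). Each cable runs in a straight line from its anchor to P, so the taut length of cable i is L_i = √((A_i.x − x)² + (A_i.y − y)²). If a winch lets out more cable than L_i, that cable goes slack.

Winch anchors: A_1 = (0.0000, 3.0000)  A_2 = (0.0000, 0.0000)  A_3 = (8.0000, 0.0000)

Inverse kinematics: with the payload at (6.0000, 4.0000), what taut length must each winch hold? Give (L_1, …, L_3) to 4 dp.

(6.0828, 7.2111, 4.4721)

L_1: Δ = A_1−P = (-6.0000, -1.0000) → ‖Δ‖ = √37.0000 = 6.0828
L_2: Δ = A_2−P = (-6.0000, -4.0000) → ‖Δ‖ = √52.0000 = 7.2111
L_3: Δ = A_3−P = (2.0000, -4.0000) → ‖Δ‖ = √20.0000 = 4.4721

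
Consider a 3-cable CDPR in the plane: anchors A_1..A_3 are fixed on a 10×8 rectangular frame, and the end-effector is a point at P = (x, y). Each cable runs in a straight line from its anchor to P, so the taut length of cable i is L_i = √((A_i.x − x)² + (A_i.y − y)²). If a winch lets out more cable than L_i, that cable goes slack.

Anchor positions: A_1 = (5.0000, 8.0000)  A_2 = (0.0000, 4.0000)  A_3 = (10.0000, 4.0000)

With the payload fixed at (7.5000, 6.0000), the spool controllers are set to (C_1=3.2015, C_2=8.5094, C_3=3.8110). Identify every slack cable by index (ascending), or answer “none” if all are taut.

cable 1: √((-2.5000)²+(2.0000)²)=3.2016, C_1=3.2015: taut
cable 2: √((-7.5000)²+(-2.0000)²)=7.7621, C_2=8.5094: slack
cable 3: √((2.5000)²+(-2.0000)²)=3.2016, C_3=3.8110: slack

2, 3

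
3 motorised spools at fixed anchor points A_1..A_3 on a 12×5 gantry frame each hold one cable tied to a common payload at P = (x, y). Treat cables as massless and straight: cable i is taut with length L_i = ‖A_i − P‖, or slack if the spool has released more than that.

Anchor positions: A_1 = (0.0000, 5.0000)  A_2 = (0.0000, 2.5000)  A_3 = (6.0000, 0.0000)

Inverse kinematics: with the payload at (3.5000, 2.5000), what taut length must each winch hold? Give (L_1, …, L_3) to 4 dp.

(4.3012, 3.5000, 3.5355)

L_1: Δ = A_1−P = (-3.5000, 2.5000) → ‖Δ‖ = √18.5000 = 4.3012
L_2: Δ = A_2−P = (-3.5000, 0.0000) → ‖Δ‖ = √12.2500 = 3.5000
L_3: Δ = A_3−P = (2.5000, -2.5000) → ‖Δ‖ = √12.5000 = 3.5355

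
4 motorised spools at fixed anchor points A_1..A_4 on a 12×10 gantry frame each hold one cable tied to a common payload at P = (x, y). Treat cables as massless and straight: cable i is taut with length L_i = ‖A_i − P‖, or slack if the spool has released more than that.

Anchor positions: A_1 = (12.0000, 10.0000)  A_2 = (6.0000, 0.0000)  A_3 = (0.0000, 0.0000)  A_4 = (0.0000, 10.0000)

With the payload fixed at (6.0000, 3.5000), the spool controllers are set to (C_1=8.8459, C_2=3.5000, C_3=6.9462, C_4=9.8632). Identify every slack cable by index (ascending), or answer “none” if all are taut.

4

cable 1: L_1 = ‖A_1−P‖ = 8.8459;  C_1 = 8.8459 → taut
cable 2: L_2 = ‖A_2−P‖ = 3.5000;  C_2 = 3.5000 → taut
cable 3: L_3 = ‖A_3−P‖ = 6.9462;  C_3 = 6.9462 → taut
cable 4: L_4 = ‖A_4−P‖ = 8.8459;  C_4 = 9.8632 → slack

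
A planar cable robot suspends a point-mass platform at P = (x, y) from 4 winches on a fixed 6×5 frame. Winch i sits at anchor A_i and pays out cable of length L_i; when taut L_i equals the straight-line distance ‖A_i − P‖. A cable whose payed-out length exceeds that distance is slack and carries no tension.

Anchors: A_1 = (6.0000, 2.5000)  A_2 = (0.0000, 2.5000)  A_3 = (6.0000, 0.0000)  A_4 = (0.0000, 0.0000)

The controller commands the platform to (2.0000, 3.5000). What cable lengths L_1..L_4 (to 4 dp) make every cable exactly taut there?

(4.1231, 2.2361, 5.3151, 4.0311)

cable 1: Δx=4.0000, Δy=-1.0000; L_1 = √(Δx²+Δy²) = 4.1231
cable 2: Δx=-2.0000, Δy=-1.0000; L_2 = √(Δx²+Δy²) = 2.2361
cable 3: Δx=4.0000, Δy=-3.5000; L_3 = √(Δx²+Δy²) = 5.3151
cable 4: Δx=-2.0000, Δy=-3.5000; L_4 = √(Δx²+Δy²) = 4.0311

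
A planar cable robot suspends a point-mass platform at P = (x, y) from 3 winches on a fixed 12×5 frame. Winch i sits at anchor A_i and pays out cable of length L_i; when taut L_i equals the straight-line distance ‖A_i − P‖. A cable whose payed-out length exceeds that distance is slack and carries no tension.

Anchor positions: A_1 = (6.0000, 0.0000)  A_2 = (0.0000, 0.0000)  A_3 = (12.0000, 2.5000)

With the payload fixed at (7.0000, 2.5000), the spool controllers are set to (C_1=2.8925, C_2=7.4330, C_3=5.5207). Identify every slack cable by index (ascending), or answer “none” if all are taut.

i=1: geometric 2.6926 vs commanded 2.8925 ⇒ slack
i=2: geometric 7.4330 vs commanded 7.4330 ⇒ taut
i=3: geometric 5.0000 vs commanded 5.5207 ⇒ slack

1, 3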